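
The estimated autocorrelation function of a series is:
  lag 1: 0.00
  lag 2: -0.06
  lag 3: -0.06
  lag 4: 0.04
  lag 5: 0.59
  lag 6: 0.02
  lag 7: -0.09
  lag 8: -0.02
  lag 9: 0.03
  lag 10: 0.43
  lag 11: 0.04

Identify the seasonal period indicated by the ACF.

The largest autocorrelation is r_5 = 0.59, with a weaker echo at lag 10 (0.43); the remaining lags stay at or below 0.04.
The dominant spike at lag 5 indicates a seasonal period of 5.

5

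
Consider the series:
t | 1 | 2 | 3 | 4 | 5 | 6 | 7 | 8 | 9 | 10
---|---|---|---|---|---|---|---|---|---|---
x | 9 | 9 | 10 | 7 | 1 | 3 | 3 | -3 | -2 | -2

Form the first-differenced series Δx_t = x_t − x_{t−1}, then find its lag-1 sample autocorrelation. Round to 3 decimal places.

-0.244

First differences Δx: 0, 1, -3, -6, 2, 0, -6, 1, 0
Mean of differences = -1.2222
Numerator Σ(Δx_t−Δx̄)(Δx_{t+1}−Δx̄) = -17.9383
Denominator Σ(Δx_t−Δx̄)² = 73.5556
r_1(Δx) = -17.9383 / 73.5556 = -0.244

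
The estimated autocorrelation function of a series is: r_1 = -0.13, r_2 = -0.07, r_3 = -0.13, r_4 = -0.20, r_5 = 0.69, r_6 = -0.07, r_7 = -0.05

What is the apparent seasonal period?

The largest autocorrelation is r_5 = 0.69; the remaining lags stay at or below -0.05.
The dominant spike at lag 5 indicates a seasonal period of 5.

5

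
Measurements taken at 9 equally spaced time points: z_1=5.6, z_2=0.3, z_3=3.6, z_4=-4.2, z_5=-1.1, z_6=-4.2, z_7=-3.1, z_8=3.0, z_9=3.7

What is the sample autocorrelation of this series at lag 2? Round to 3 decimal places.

Mean z̄ = (5.6 + 0.3 + 3.6 − 4.2 − 1.1 − 4.2 − 3.1 + 3.0 + 3.7)/9 = 0.4000
Numerator Σ_{t=1}^{7}(z_t−z̄)(z_{t+2}−z̄) = 15.2000
Denominator Σ(z_t−z̄)² = 111.7600
r_2 = 15.2000 / 111.7600 = 0.136

0.136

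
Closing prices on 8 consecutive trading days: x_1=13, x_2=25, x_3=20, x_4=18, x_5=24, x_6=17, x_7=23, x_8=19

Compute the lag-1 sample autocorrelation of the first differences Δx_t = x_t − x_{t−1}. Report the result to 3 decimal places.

-0.554

First differences Δx: 12, -5, -2, 6, -7, 6, -4
Mean of differences = 0.8571
Numerator Σ(Δx_t−Δx̄)(Δx_{t+1}−Δx̄) = -169.0204
Denominator Σ(Δx_t−Δx̄)² = 304.8571
r_1(Δx) = -169.0204 / 304.8571 = -0.554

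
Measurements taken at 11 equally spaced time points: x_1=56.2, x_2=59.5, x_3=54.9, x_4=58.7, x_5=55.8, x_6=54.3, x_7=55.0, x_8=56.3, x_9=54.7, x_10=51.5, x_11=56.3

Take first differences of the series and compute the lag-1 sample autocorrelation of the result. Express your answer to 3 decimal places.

First differences Δx: 3.3, -4.6, 3.8, -2.9, -1.5, 0.7, 1.3, -1.6, -3.2, 4.8
Mean of differences = 0.0100
Numerator Σ(Δx_t−Δx̄)(Δx_{t+1}−Δx̄) = -51.7101
Denominator Σ(Δx_t−Δx̄)² = 95.1690
r_1(Δx) = -51.7101 / 95.1690 = -0.543

-0.543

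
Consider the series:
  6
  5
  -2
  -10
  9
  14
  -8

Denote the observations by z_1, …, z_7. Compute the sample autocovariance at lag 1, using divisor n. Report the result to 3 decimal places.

-10.286

Mean z̄ = (6 + 5 − 2 − 10 + 9 + 14 − 8)/7 = 2.0000
Σ_{t=1}^{6}(z_t−z̄)(z_{t+1}−z̄) = -72.0000
γ_1 = -72.0000 / 7 = -10.286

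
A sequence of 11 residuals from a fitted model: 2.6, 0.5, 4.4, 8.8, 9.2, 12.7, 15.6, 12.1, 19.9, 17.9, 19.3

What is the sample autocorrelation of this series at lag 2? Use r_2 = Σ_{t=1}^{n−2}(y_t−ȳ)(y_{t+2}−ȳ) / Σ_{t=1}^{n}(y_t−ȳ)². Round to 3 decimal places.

0.445

Mean ȳ = (2.6 + 0.5 + 4.4 + 8.8 + 9.2 + 12.7 + 15.6 + 12.1 + 19.9 + 17.9 + 19.3)/11 = 11.1818
Numerator Σ_{t=1}^{9}(y_t−ȳ)(y_{t+2}−ȳ) = 201.5675
Denominator Σ(y_t−ȳ)² = 453.0564
r_2 = 201.5675 / 453.0564 = 0.445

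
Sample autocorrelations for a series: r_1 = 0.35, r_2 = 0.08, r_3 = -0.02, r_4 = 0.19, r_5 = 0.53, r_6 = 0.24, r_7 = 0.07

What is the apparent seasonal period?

5

The largest autocorrelation is r_5 = 0.53; the remaining lags stay at or below 0.35. The elevated value at lag 1 (0.35), dropping to 0.08 at lag 2, reflects decaying short-term dependence rather than seasonality.
The dominant spike at lag 5 indicates a seasonal period of 5.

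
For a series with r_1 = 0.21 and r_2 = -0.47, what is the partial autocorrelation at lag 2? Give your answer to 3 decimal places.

-0.538

φ_{22} = (r_2 − r_1²) / (1 − r_1²)
r_1² = (0.21)² = 0.0441
Numerator = -0.47 − 0.0441 = -0.5141; denominator = 1 − 0.0441 = 0.9559
φ_{22} = -0.5141 / 0.9559 = -0.538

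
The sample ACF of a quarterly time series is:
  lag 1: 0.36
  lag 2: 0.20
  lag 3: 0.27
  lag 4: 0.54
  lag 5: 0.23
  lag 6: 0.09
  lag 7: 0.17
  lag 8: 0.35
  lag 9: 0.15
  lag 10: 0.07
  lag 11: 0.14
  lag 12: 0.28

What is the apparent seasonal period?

The largest autocorrelation is r_4 = 0.54; the remaining lags stay at or below 0.36. The elevated value at lag 1 (0.36), dropping to 0.20 at lag 2, reflects decaying short-term dependence rather than seasonality.
The dominant spike at lag 4 indicates a seasonal period of 4.

4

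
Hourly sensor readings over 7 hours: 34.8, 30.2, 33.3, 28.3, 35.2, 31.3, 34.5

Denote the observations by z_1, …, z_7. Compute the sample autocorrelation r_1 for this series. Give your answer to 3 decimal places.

-0.659

Mean z̄ = (34.8 + 30.2 + 33.3 + 28.3 + 35.2 + 31.3 + 34.5)/7 = 32.5143
Numerator Σ_{t=1}^{6}(z_t−z̄)(z_{t+1}−z̄) = -27.4102
Denominator Σ(z_t−z̄)² = 41.5886
r_1 = -27.4102 / 41.5886 = -0.659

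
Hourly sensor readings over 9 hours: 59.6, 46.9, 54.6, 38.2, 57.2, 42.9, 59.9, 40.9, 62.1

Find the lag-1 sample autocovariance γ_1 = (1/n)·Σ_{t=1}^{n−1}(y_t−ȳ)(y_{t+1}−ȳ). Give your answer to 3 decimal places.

Mean ȳ = (59.6 + 46.9 + 54.6 + 38.2 + 57.2 + 42.9 + 59.9 + 40.9 + 62.1)/9 = 51.3667
Σ_{t=1}^{8}(y_t−ȳ)(y_{t+1}−ȳ) = -493.8911
γ_1 = -493.8911 / 9 = -54.877

-54.877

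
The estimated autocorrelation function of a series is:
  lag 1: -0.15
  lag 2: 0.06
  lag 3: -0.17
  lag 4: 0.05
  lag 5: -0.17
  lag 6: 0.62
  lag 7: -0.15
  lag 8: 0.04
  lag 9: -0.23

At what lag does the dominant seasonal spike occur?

6

The largest autocorrelation is r_6 = 0.62; the remaining lags stay at or below 0.06.
The dominant spike at lag 6 indicates a seasonal period of 6.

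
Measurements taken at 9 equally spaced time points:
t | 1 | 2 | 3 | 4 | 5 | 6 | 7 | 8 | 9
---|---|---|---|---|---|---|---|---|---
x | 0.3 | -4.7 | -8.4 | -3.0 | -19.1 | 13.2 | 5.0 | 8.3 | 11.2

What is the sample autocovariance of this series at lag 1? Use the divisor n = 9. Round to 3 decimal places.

Mean x̄ = (0.3 − 4.7 − 8.4 − 3.0 − 19.1 + 13.2 + 5.0 + 8.3 + 11.2)/9 = 0.3111
Σ_{t=1}^{8}(x_t−x̄)(x_{t+1}−x̄) = 71.5199
γ_1 = 71.5199 / 9 = 7.947

7.947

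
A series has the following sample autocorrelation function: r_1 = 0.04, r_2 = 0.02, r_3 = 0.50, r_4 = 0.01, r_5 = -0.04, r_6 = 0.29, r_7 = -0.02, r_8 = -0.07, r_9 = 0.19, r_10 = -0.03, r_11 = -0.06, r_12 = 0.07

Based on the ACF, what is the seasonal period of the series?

The largest autocorrelation is r_3 = 0.50, with weaker echoes at lags 6 (0.29) and 9 (0.19); the remaining lags stay at or below 0.07.
The dominant spike at lag 3 indicates a seasonal period of 3.

3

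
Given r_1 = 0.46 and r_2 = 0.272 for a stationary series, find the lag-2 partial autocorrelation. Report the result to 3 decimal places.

φ_{22} = (r_2 − r_1²) / (1 − r_1²)
r_1² = (0.46)² = 0.2116
Numerator = 0.272 − 0.2116 = 0.0604; denominator = 1 − 0.2116 = 0.7884
φ_{22} = 0.0604 / 0.7884 = 0.077

0.077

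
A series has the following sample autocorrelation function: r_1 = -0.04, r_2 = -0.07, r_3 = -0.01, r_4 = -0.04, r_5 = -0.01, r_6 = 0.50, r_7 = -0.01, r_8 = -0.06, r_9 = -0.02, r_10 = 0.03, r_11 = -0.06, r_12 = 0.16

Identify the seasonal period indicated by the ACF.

The largest autocorrelation is r_6 = 0.50, with a weaker echo at lag 12 (0.16); the remaining lags stay at or below 0.03.
The dominant spike at lag 6 indicates a seasonal period of 6.

6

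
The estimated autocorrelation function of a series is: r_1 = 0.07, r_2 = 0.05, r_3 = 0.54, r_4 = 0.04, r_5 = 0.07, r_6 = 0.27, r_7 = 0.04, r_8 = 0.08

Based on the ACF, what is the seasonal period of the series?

The largest autocorrelation is r_3 = 0.54, with a weaker echo at lag 6 (0.27); the remaining lags stay at or below 0.08.
The dominant spike at lag 3 indicates a seasonal period of 3.

3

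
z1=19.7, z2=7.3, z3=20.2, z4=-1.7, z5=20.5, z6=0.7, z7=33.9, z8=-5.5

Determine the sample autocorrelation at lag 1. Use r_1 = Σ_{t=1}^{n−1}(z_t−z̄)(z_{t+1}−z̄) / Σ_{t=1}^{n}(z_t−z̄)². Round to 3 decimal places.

-0.779

Mean z̄ = (19.7 + 7.3 + 20.2 − 1.7 + 20.5 + 0.7 + 33.9 − 5.5)/8 = 11.8875
Deviations from mean: 7.8125, -4.5875, 8.3125, -13.5875, 8.6125, -11.1875, 22.0125, -17.3875
Σ(z_t−z̄)(z_{t+1}−z̄) = (-35.8398) + (-38.1336) + (-112.9461) + (-117.0223) + (-96.3523) + (-246.2648) + (-382.7423) = -1029.3014
Denominator Σ(z_t−z̄)² = 1322.0088
r_1 = -1029.3014 / 1322.0088 = -0.779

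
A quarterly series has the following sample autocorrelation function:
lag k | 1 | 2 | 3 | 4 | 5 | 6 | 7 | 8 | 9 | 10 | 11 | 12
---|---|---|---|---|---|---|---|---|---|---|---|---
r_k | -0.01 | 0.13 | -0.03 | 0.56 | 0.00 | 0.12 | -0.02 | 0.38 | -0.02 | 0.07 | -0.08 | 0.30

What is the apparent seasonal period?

4

The largest autocorrelation is r_4 = 0.56, with weaker echoes at lags 8 (0.38) and 12 (0.30); the remaining lags stay at or below 0.13.
The dominant spike at lag 4 indicates a seasonal period of 4.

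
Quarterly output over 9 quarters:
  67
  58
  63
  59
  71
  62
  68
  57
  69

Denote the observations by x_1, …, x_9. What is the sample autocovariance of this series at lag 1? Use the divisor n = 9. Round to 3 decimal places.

-14.364

Mean x̄ = (67 + 58 + 63 + 59 + 71 + 62 + 68 + 57 + 69)/9 = 63.7778
Σ_{t=1}^{8}(x_t−x̄)(x_{t+1}−x̄) = -129.2716
γ_1 = -129.2716 / 9 = -14.364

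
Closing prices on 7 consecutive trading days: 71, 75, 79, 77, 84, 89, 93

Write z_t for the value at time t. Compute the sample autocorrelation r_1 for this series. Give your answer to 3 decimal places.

Mean z̄ = (71 + 75 + 79 + 77 + 84 + 89 + 93)/7 = 81.1429
Deviations from mean: -10.1429, -6.1429, -2.1429, -4.1429, 2.8571, 7.8571, 11.8571
Σ(z_t−z̄)(z_{t+1}−z̄) = (62.3061) + (13.1633) + (8.8776) + (-11.8367) + (22.4490) + (93.1633) = 188.1224
Denominator Σ(z_t−z̄)² = 372.8571
r_1 = 188.1224 / 372.8571 = 0.505

0.505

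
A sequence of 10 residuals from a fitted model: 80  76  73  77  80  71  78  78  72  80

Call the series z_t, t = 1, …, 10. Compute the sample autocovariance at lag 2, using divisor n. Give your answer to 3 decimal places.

-3.200

Mean z̄ = (80 + 76 + 73 + 77 + 80 + 71 + 78 + 78 + 72 + 80)/10 = 76.5000
Σ_{t=1}^{8}(z_t−z̄)(z_{t+2}−z̄) = -32.0000
γ_2 = -32.0000 / 10 = -3.200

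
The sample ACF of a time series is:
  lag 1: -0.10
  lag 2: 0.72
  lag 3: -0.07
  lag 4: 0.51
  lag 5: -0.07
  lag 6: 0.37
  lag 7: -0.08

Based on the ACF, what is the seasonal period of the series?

The largest autocorrelation is r_2 = 0.72, with weaker echoes at lags 4 (0.51) and 6 (0.37); the remaining lags stay at or below -0.07.
The dominant spike at lag 2 indicates a seasonal period of 2.

2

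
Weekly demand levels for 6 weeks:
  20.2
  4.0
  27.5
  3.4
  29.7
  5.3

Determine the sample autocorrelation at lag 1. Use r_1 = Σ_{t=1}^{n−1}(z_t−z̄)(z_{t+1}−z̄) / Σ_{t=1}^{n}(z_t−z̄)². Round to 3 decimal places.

Mean z̄ = (20.2 + 4.0 + 27.5 + 3.4 + 29.7 + 5.3)/6 = 15.0167
Deviations from mean: 5.1833, -11.0167, 12.4833, -11.6167, 14.6833, -9.7167
Σ(z_t−z̄)(z_{t+1}−z̄) = (-57.1031) + (-137.5247) + (-145.0147) + (-170.5714) + (-142.6731) = -652.8869
Denominator Σ(z_t−z̄)² = 749.0283
r_1 = -652.8869 / 749.0283 = -0.872

-0.872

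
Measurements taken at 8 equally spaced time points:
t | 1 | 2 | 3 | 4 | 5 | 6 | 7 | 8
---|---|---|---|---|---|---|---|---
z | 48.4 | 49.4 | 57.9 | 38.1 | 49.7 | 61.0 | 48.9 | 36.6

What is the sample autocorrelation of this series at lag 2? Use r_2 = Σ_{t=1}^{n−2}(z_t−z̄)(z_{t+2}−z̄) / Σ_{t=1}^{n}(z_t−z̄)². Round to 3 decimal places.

Mean z̄ = (48.4 + 49.4 + 57.9 + 38.1 + 49.7 + 61.0 + 48.9 + 36.6)/8 = 48.7500
Deviations from mean: -0.3500, 0.6500, 9.1500, -10.6500, 0.9500, 12.2500, 0.1500, -12.1500
Numerator Σ_{t=1}^{6}(z_t−z̄)(z_{t+2}−z̄) = -280.5900
Denominator Σ(z_t−z̄)² = 496.3000
r_2 = -280.5900 / 496.3000 = -0.565

-0.565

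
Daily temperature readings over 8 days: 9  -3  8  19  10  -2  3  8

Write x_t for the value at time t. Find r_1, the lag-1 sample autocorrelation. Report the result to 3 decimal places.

Mean x̄ = (9 − 3 + 8 + 19 + 10 − 2 + 3 + 8)/8 = 6.5000
Deviations from mean: 2.5000, -9.5000, 1.5000, 12.5000, 3.5000, -8.5000, -3.5000, 1.5000
Σ(x_t−x̄)(x_{t+1}−x̄) = (-23.7500) + (-14.2500) + (18.7500) + (43.7500) + (-29.7500) + (29.7500) + (-5.2500) = 19.2500
Denominator Σ(x_t−x̄)² = 354.0000
r_1 = 19.2500 / 354.0000 = 0.054

0.054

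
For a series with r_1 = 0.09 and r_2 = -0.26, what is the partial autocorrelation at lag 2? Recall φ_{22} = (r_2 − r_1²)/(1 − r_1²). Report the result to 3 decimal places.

-0.270

φ_{22} = (r_2 − r_1²) / (1 − r_1²)
r_1² = (0.09)² = 0.0081
Numerator = -0.26 − 0.0081 = -0.2681; denominator = 1 − 0.0081 = 0.9919
φ_{22} = -0.2681 / 0.9919 = -0.270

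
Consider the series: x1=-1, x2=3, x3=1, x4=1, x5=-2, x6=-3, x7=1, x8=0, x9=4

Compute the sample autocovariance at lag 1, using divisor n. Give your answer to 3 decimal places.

0.151

Mean x̄ = (-1 + 3 + 1 + 1 − 2 − 3 + 1 + 0 + 4)/9 = 0.4444
Σ_{t=1}^{8}(x_t−x̄)(x_{t+1}−x̄) = 1.3580
γ_1 = 1.3580 / 9 = 0.151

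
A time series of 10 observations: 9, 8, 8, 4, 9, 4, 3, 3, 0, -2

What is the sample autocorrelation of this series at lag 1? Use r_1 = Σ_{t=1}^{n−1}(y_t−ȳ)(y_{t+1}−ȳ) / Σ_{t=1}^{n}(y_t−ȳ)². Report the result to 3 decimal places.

0.456

Mean ȳ = (9 + 8 + 8 + 4 + 9 + 4 + 3 + 3 + 0 − 2)/10 = 4.6000
Numerator Σ_{t=1}^{9}(y_t−ȳ)(y_{t+1}−ȳ) = 60.4400
Denominator Σ(y_t−ȳ)² = 132.4000
r_1 = 60.4400 / 132.4000 = 0.456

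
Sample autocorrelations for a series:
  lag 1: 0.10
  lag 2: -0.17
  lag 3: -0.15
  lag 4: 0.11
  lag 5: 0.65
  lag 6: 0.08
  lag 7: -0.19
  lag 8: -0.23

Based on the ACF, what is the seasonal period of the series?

5

The largest autocorrelation is r_5 = 0.65; the remaining lags stay at or below 0.11.
The dominant spike at lag 5 indicates a seasonal period of 5.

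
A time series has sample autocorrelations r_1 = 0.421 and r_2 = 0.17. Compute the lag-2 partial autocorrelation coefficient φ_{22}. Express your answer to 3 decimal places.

-0.009

φ_{22} = (r_2 − r_1²) / (1 − r_1²)
r_1² = (0.421)² = 0.177241
Numerator = 0.17 − 0.1772 = -0.0072; denominator = 1 − 0.1772 = 0.8228
φ_{22} = -0.0072 / 0.8228 = -0.009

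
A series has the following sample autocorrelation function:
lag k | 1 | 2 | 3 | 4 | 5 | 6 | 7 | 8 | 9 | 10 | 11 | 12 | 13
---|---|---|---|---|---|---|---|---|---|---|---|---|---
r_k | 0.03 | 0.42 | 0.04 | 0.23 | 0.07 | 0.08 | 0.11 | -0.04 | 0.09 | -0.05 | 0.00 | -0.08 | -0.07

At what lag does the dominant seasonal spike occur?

The largest autocorrelation is r_2 = 0.42, with a weaker echo at lag 4 (0.23); the remaining lags stay at or below 0.11.
The dominant spike at lag 2 indicates a seasonal period of 2.

2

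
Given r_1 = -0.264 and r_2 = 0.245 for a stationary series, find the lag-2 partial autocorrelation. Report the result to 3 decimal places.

0.188

φ_{22} = (r_2 − r_1²) / (1 − r_1²)
r_1² = (-0.264)² = 0.069696
Numerator = 0.245 − 0.0697 = 0.1753; denominator = 1 − 0.0697 = 0.9303
φ_{22} = 0.1753 / 0.9303 = 0.188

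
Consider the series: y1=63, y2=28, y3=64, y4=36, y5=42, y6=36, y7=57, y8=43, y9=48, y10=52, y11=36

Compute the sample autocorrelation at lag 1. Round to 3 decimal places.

Mean ȳ = (63 + 28 + 64 + 36 + 42 + 36 + 57 + 43 + 48 + 52 + 36)/11 = 45.9091
Numerator Σ_{t=1}^{10}(y_t−ȳ)(y_{t+1}−ȳ) = -927.7355
Denominator Σ(y_t−ȳ)² = 1422.9091
r_1 = -927.7355 / 1422.9091 = -0.652

-0.652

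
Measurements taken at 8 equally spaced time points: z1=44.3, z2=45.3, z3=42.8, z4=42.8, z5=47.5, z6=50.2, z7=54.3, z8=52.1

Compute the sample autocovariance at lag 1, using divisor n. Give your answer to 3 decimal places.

11.115

Mean z̄ = (44.3 + 45.3 + 42.8 + 42.8 + 47.5 + 50.2 + 54.3 + 52.1)/8 = 47.4125
Deviations: -3.1125, -2.1125, -4.6125, -4.6125, 0.0875, 2.7875, 6.8875, 4.6875
Σ_{t=1}^{7}(z_t−z̄)(z_{t+1}−z̄) = 88.9186
γ_1 = 88.9186 / 8 = 11.115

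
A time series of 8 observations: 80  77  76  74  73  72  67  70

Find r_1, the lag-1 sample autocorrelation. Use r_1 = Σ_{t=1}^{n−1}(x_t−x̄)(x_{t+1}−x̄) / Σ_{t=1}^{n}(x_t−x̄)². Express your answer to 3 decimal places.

Mean x̄ = (80 + 77 + 76 + 74 + 73 + 72 + 67 + 70)/8 = 73.6250
Deviations from mean: 6.3750, 3.3750, 2.3750, 0.3750, -0.6250, -1.6250, -6.6250, -3.6250
Σ(x_t−x̄)(x_{t+1}−x̄) = (21.5156) + (8.0156) + (0.8906) + (-0.2344) + (1.0156) + (10.7656) + (24.0156) = 65.9844
Denominator Σ(x_t−x̄)² = 117.8750
r_1 = 65.9844 / 117.8750 = 0.560

0.560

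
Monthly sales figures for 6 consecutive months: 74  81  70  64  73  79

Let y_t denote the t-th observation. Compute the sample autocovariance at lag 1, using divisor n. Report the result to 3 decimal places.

Mean ȳ = (74 + 81 + 70 + 64 + 73 + 79)/6 = 73.5000
Deviations: 0.5000, 7.5000, -3.5000, -9.5000, -0.5000, 5.5000
Σ_{t=1}^{5}(y_t−ȳ)(y_{t+1}−ȳ) = 12.7500
γ_1 = 12.7500 / 6 = 2.125

2.125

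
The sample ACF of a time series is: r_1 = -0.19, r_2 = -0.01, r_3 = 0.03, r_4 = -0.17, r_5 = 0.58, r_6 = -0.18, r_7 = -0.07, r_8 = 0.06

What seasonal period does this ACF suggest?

5

The largest autocorrelation is r_5 = 0.58; the remaining lags stay at or below 0.06.
The dominant spike at lag 5 indicates a seasonal period of 5.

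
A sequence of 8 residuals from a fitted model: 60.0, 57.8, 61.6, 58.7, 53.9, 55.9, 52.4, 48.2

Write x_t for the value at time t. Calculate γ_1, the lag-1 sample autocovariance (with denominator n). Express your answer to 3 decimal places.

6.888

Mean x̄ = (60.0 + 57.8 + 61.6 + 58.7 + 53.9 + 55.9 + 52.4 + 48.2)/8 = 56.0625
Σ_{t=1}^{7}(x_t−x̄)(x_{t+1}−x̄) = 55.1073
γ_1 = 55.1073 / 8 = 6.888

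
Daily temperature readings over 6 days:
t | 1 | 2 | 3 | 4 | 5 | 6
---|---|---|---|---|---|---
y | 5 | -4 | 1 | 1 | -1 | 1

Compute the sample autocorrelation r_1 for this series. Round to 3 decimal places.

-0.546

Mean ȳ = (5 − 4 + 1 + 1 − 1 + 1)/6 = 0.5000
Deviations from mean: 4.5000, -4.5000, 0.5000, 0.5000, -1.5000, 0.5000
Σ(y_t−ȳ)(y_{t+1}−ȳ) = (-20.2500) + (-2.2500) + (0.2500) + (-0.7500) + (-0.7500) = -23.7500
Denominator Σ(y_t−ȳ)² = 43.5000
r_1 = -23.7500 / 43.5000 = -0.546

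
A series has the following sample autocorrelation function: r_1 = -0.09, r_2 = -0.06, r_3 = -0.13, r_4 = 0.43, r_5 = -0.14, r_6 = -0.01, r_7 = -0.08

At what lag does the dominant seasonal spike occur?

4

The largest autocorrelation is r_4 = 0.43; the remaining lags stay at or below -0.01.
The dominant spike at lag 4 indicates a seasonal period of 4.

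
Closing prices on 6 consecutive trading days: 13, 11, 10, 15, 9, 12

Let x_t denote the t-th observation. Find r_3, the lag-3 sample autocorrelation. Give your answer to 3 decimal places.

Mean x̄ = (13 + 11 + 10 + 15 + 9 + 12)/6 = 11.6667
Deviations from mean: 1.3333, -0.6667, -1.6667, 3.3333, -2.6667, 0.3333
Σ(x_t−x̄)(x_{t+3}−x̄) = (4.4444) + (1.7778) + (-0.5556) = 5.6667
Denominator Σ(x_t−x̄)² = 23.3333
r_3 = 5.6667 / 23.3333 = 0.243

0.243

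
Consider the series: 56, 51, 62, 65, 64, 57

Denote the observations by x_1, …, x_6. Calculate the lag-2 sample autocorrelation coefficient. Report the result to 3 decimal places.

Mean x̄ = (56 + 51 + 62 + 65 + 64 + 57)/6 = 59.1667
Deviations from mean: -3.1667, -8.1667, 2.8333, 5.8333, 4.8333, -2.1667
Σ(x_t−x̄)(x_{t+2}−x̄) = (-8.9722) + (-47.6389) + (13.6944) + (-12.6389) = -55.5556
Denominator Σ(x_t−x̄)² = 146.8333
r_2 = -55.5556 / 146.8333 = -0.378

-0.378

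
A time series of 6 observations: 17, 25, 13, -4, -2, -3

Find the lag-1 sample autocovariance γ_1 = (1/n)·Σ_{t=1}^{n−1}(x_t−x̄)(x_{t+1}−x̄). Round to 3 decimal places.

Mean x̄ = (17 + 25 + 13 − 4 − 2 − 3)/6 = 7.6667
Σ_{t=1}^{5}(x_t−x̄)(x_{t+1}−x̄) = 407.8889
γ_1 = 407.8889 / 6 = 67.981

67.981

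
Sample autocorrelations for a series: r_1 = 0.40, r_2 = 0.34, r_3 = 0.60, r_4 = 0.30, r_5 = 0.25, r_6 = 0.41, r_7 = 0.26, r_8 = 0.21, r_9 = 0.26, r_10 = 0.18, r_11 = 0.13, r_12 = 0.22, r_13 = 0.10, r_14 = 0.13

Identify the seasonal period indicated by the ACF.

The largest autocorrelation is r_3 = 0.60, with a weaker echo at lag 6 (0.41); the remaining lags stay at or below 0.40. The elevated value at lag 1 (0.40), dropping to 0.34 at lag 2, reflects decaying short-term dependence rather than seasonality.
The dominant spike at lag 3 indicates a seasonal period of 3.

3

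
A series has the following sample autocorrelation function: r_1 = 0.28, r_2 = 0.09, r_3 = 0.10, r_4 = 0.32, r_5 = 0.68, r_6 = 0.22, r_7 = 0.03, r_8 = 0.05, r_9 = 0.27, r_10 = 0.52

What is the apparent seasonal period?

The largest autocorrelation is r_5 = 0.68, with a weaker echo at lag 10 (0.52); the remaining lags stay at or below 0.32.
The dominant spike at lag 5 indicates a seasonal period of 5.

5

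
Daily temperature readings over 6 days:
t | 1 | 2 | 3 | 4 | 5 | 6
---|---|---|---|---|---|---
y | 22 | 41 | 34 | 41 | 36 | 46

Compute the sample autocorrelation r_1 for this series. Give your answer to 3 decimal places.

Mean ȳ = (22 + 41 + 34 + 41 + 36 + 46)/6 = 36.6667
Deviations from mean: -14.6667, 4.3333, -2.6667, 4.3333, -0.6667, 9.3333
Σ(y_t−ȳ)(y_{t+1}−ȳ) = (-63.5556) + (-11.5556) + (-11.5556) + (-2.8889) + (-6.2222) = -95.7778
Denominator Σ(y_t−ȳ)² = 347.3333
r_1 = -95.7778 / 347.3333 = -0.276

-0.276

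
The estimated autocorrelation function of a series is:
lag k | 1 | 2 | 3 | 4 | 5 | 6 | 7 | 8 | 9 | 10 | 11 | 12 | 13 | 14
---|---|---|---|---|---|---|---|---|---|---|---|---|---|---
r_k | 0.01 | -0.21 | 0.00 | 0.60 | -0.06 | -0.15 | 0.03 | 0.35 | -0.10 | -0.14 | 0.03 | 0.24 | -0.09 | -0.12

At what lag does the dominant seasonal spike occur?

The largest autocorrelation is r_4 = 0.60, with weaker echoes at lags 8 (0.35) and 12 (0.24); the remaining lags stay at or below 0.03.
The dominant spike at lag 4 indicates a seasonal period of 4.

4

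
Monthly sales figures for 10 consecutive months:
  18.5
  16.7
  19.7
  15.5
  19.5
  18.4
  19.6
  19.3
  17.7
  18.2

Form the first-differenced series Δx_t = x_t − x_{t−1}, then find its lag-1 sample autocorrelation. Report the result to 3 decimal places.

-0.801

First differences Δx: -1.8, 3.0, -4.2, 4.0, -1.1, 1.2, -0.3, -1.6, 0.5
Mean of differences = -0.0333
Numerator Σ(Δx_t−Δx̄)(Δx_{t+1}−Δx̄) = -41.1678
Denominator Σ(Δx_t−Δx̄)² = 51.4200
r_1(Δx) = -41.1678 / 51.4200 = -0.801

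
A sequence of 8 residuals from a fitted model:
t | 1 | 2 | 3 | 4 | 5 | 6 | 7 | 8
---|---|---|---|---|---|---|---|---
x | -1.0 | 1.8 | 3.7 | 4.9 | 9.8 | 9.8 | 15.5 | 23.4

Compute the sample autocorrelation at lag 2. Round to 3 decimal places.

0.196

Mean x̄ = (-1.0 + 1.8 + 3.7 + 4.9 + 9.8 + 9.8 + 15.5 + 23.4)/8 = 8.4875
Deviations from mean: -9.4875, -6.6875, -4.7875, -3.5875, 1.3125, 1.3125, 7.0125, 14.9125
Σ(x_t−x̄)(x_{t+2}−x̄) = (45.4214) + (23.9914) + (-6.2836) + (-4.7086) + (9.2039) + (19.5727) = 87.1972
Denominator Σ(x_t−x̄)² = 445.5288
r_2 = 87.1972 / 445.5288 = 0.196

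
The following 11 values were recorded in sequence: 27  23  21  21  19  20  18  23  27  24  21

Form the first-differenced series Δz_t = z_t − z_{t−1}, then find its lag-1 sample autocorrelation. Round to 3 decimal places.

0.133

First differences Δz: -4, -2, 0, -2, 1, -2, 5, 4, -3, -3
Mean of differences = -0.6000
Numerator Σ(Δz_t−Δz̄)(Δz_{t+1}−Δz̄) = 11.2400
Denominator Σ(Δz_t−Δz̄)² = 84.4000
r_1(Δz) = 11.2400 / 84.4000 = 0.133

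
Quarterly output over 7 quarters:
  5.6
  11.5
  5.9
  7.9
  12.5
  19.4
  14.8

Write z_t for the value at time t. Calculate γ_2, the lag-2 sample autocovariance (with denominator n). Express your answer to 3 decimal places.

Mean z̄ = (5.6 + 11.5 + 5.9 + 7.9 + 12.5 + 19.4 + 14.8)/7 = 11.0857
Deviations: -5.4857, 0.4143, -5.1857, -3.1857, 1.4143, 8.3143, 3.7143
Σ_{t=1}^{5}(z_t−z̄)(z_{t+2}−z̄) = -1.4404
γ_2 = -1.4404 / 7 = -0.206

-0.206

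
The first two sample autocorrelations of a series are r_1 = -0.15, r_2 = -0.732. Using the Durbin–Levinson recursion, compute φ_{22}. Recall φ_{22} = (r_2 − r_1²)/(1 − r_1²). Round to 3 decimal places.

φ_{22} = (r_2 − r_1²) / (1 − r_1²)
r_1² = (-0.15)² = 0.0225
Numerator = -0.732 − 0.0225 = -0.7545; denominator = 1 − 0.0225 = 0.9775
φ_{22} = -0.7545 / 0.9775 = -0.772

-0.772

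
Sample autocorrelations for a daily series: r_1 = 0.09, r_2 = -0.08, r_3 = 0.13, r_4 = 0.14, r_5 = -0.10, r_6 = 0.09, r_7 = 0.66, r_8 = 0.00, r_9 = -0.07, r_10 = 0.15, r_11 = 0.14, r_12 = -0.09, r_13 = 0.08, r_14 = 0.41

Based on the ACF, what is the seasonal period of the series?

The largest autocorrelation is r_7 = 0.66, with a weaker echo at lag 14 (0.41); the remaining lags stay at or below 0.15.
The dominant spike at lag 7 indicates a seasonal period of 7.

7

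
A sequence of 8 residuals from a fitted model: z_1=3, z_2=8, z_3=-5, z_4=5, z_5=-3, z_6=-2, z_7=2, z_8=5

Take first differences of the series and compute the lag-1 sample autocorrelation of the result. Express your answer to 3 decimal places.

-0.692

First differences Δz: 5, -13, 10, -8, 1, 4, 3
Mean of differences = 0.2857
Numerator Σ(Δz_t−Δz̄)(Δz_{t+1}−Δz̄) = -265.3673
Denominator Σ(Δz_t−Δz̄)² = 383.4286
r_1(Δz) = -265.3673 / 383.4286 = -0.692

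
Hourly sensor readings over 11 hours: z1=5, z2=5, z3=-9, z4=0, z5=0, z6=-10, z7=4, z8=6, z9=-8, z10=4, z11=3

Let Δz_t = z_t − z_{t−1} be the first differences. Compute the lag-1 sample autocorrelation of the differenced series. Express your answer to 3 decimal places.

First differences Δz: 0, -14, 9, 0, -10, 14, 2, -14, 12, -1
Mean of differences = -0.2000
Numerator Σ(Δz_t−Δz̄)(Δz_{t+1}−Δz̄) = -446.2400
Denominator Σ(Δz_t−Δz̄)² = 917.6000
r_1(Δz) = -446.2400 / 917.6000 = -0.486

-0.486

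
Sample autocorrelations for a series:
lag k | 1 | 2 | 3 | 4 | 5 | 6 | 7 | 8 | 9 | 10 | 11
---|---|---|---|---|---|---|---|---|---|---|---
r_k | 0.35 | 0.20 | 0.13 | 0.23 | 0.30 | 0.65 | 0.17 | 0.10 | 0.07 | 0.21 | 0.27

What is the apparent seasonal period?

6

The largest autocorrelation is r_6 = 0.65; the remaining lags stay at or below 0.35. The elevated value at lag 1 (0.35), dropping to 0.20 at lag 2, reflects decaying short-term dependence rather than seasonality.
The dominant spike at lag 6 indicates a seasonal period of 6.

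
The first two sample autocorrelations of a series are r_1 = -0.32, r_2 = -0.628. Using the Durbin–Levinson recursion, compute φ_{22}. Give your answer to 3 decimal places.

-0.814

φ_{22} = (r_2 − r_1²) / (1 − r_1²)
r_1² = (-0.32)² = 0.1024
Numerator = -0.628 − 0.1024 = -0.7304; denominator = 1 − 0.1024 = 0.8976
φ_{22} = -0.7304 / 0.8976 = -0.814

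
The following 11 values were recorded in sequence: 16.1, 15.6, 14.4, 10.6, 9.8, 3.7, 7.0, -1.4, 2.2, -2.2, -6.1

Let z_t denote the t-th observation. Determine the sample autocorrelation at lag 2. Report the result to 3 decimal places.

Mean z̄ = (16.1 + 15.6 + 14.4 + 10.6 + 9.8 + 3.7 + 7.0 − 1.4 + 2.2 − 2.2 − 6.1)/11 = 6.3364
Numerator Σ_{t=1}^{9}(z_t−z̄)(z_{t+2}−z̄) = 272.3474
Denominator Σ(z_t−z̄)² = 588.2255
r_2 = 272.3474 / 588.2255 = 0.463

0.463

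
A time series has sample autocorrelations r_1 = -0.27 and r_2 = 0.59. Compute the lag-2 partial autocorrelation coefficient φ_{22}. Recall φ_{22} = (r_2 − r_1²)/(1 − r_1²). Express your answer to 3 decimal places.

φ_{22} = (r_2 − r_1²) / (1 − r_1²)
r_1² = (-0.27)² = 0.0729
Numerator = 0.59 − 0.0729 = 0.5171; denominator = 1 − 0.0729 = 0.9271
φ_{22} = 0.5171 / 0.9271 = 0.558

0.558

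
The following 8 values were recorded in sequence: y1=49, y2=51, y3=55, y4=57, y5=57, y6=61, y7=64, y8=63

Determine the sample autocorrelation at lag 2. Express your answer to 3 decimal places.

0.194

Mean ȳ = (49 + 51 + 55 + 57 + 57 + 61 + 64 + 63)/8 = 57.1250
Deviations from mean: -8.1250, -6.1250, -2.1250, -0.1250, -0.1250, 3.8750, 6.8750, 5.8750
Σ(y_t−ȳ)(y_{t+2}−ȳ) = (17.2656) + (0.7656) + (0.2656) + (-0.4844) + (-0.8594) + (22.7656) = 39.7188
Denominator Σ(y_t−ȳ)² = 204.8750
r_2 = 39.7188 / 204.8750 = 0.194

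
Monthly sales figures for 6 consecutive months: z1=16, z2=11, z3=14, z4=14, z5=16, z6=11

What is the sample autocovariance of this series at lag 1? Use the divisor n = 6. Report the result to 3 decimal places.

-2.074

Mean z̄ = (16 + 11 + 14 + 14 + 16 + 11)/6 = 13.6667
Σ_{t=1}^{5}(z_t−z̄)(z_{t+1}−z̄) = -12.4444
γ_1 = -12.4444 / 6 = -2.074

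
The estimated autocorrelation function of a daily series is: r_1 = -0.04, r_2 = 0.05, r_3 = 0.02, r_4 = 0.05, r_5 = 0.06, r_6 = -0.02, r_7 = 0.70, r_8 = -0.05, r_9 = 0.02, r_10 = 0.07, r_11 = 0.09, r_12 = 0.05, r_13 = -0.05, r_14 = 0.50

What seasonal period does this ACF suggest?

7

The largest autocorrelation is r_7 = 0.70, with a weaker echo at lag 14 (0.50); the remaining lags stay at or below 0.09.
The dominant spike at lag 7 indicates a seasonal period of 7.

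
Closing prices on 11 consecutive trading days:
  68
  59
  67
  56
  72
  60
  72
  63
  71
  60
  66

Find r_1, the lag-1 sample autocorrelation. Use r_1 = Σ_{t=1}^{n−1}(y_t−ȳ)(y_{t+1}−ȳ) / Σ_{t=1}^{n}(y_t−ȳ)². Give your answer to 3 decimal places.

Mean ȳ = (68 + 59 + 67 + 56 + 72 + 60 + 72 + 63 + 71 + 60 + 66)/11 = 64.9091
Numerator Σ_{t=1}^{10}(y_t−ȳ)(y_{t+1}−ȳ) = -242.4628
Denominator Σ(y_t−ȳ)² = 318.9091
r_1 = -242.4628 / 318.9091 = -0.760

-0.760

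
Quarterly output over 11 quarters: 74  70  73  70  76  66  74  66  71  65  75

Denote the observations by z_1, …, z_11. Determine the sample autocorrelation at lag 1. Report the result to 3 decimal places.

Mean z̄ = (74 + 70 + 73 + 70 + 76 + 66 + 74 + 66 + 71 + 65 + 75)/11 = 70.9091
Numerator Σ_{t=1}^{10}(z_t−z̄)(z_{t+1}−z̄) = -91.7355
Denominator Σ(z_t−z̄)² = 150.9091
r_1 = -91.7355 / 150.9091 = -0.608

-0.608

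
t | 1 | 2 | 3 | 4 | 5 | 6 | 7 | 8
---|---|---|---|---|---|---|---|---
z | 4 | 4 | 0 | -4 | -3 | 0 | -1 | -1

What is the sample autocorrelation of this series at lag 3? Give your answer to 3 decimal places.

-0.372

Mean z̄ = (4 + 4 + 0 − 4 − 3 + 0 − 1 − 1)/8 = -0.1250
Deviations from mean: 4.1250, 4.1250, 0.1250, -3.8750, -2.8750, 0.1250, -0.8750, -0.8750
Σ(z_t−z̄)(z_{t+3}−z̄) = (-15.9844) + (-11.8594) + (0.0156) + (3.3906) + (2.5156) = -21.9219
Denominator Σ(z_t−z̄)² = 58.8750
r_3 = -21.9219 / 58.8750 = -0.372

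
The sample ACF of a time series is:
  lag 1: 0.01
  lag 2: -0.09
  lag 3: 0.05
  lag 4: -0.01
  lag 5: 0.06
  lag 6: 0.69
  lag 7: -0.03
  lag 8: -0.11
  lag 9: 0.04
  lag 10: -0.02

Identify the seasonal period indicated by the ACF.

The largest autocorrelation is r_6 = 0.69; the remaining lags stay at or below 0.06.
The dominant spike at lag 6 indicates a seasonal period of 6.

6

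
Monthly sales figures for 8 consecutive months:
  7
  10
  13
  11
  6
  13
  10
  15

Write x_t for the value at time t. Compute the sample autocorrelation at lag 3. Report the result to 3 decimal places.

-0.202

Mean x̄ = (7 + 10 + 13 + 11 + 6 + 13 + 10 + 15)/8 = 10.6250
Deviations from mean: -3.6250, -0.6250, 2.3750, 0.3750, -4.6250, 2.3750, -0.6250, 4.3750
Σ(x_t−x̄)(x_{t+3}−x̄) = (-1.3594) + (2.8906) + (5.6406) + (-0.2344) + (-20.2344) = -13.2969
Denominator Σ(x_t−x̄)² = 65.8750
r_3 = -13.2969 / 65.8750 = -0.202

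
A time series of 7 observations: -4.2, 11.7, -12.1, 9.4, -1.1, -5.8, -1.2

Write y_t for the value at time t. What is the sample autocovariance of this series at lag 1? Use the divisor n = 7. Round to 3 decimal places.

Mean ȳ = (-4.2 + 11.7 − 12.1 + 9.4 − 1.1 − 5.8 − 1.2)/7 = -0.4714
Deviations: -3.7286, 12.1714, -11.6286, 9.8714, -0.6286, -5.3286, -0.7286
Σ_{t=1}^{6}(y_t−ȳ)(y_{t+1}−ȳ) = -300.6822
γ_1 = -300.6822 / 7 = -42.955

-42.955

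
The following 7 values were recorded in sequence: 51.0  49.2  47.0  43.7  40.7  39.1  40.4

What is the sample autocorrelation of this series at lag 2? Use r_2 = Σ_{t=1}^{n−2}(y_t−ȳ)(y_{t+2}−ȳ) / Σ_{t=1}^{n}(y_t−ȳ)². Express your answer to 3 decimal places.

0.173

Mean ȳ = (51.0 + 49.2 + 47.0 + 43.7 + 40.7 + 39.1 + 40.4)/7 = 44.4429
Numerator Σ_{t=1}^{5}(y_t−ȳ)(y_{t+2}−ȳ) = 22.7635
Denominator Σ(y_t−ȳ)² = 131.6171
r_2 = 22.7635 / 131.6171 = 0.173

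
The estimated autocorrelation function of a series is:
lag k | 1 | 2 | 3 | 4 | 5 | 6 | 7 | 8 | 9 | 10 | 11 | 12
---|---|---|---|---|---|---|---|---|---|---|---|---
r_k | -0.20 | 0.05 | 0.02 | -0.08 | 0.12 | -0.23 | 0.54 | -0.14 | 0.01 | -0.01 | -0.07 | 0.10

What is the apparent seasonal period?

The largest autocorrelation is r_7 = 0.54; the remaining lags stay at or below 0.12.
The dominant spike at lag 7 indicates a seasonal period of 7.

7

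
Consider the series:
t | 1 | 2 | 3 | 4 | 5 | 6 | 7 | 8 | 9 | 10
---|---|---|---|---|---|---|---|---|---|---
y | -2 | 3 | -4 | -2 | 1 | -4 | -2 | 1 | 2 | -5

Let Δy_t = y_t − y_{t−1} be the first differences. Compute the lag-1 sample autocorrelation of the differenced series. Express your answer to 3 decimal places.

-0.382

First differences Δy: 5, -7, 2, 3, -5, 2, 3, 1, -7
Mean of differences = -0.3333
Numerator Σ(Δy_t−Δȳ)(Δy_{t+1}−Δȳ) = -66.4444
Denominator Σ(Δy_t−Δȳ)² = 174.0000
r_1(Δy) = -66.4444 / 174.0000 = -0.382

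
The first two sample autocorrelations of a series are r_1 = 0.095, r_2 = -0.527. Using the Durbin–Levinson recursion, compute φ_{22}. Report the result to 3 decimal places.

φ_{22} = (r_2 − r_1²) / (1 − r_1²)
r_1² = (0.095)² = 0.009025
Numerator = -0.527 − 0.0090 = -0.5360; denominator = 1 − 0.0090 = 0.9910
φ_{22} = -0.5360 / 0.9910 = -0.541

-0.541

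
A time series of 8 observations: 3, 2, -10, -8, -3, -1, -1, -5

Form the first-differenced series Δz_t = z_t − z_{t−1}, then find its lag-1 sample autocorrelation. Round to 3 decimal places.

0.018

First differences Δz: -1, -12, 2, 5, 2, 0, -4
Mean of differences = -1.1429
Numerator Σ(Δz_t−Δz̄)(Δz_{t+1}−Δz̄) = 3.2653
Denominator Σ(Δz_t−Δz̄)² = 184.8571
r_1(Δz) = 3.2653 / 184.8571 = 0.018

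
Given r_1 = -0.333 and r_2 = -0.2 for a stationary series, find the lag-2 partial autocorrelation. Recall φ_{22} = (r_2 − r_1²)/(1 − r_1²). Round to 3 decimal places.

-0.350

φ_{22} = (r_2 − r_1²) / (1 − r_1²)
r_1² = (-0.333)² = 0.110889
Numerator = -0.2 − 0.1109 = -0.3109; denominator = 1 − 0.1109 = 0.8891
φ_{22} = -0.3109 / 0.8891 = -0.350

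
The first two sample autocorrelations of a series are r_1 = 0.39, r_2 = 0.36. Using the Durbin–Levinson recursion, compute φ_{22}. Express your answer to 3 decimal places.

φ_{22} = (r_2 − r_1²) / (1 − r_1²)
r_1² = (0.39)² = 0.1521
Numerator = 0.36 − 0.1521 = 0.2079; denominator = 1 − 0.1521 = 0.8479
φ_{22} = 0.2079 / 0.8479 = 0.245

0.245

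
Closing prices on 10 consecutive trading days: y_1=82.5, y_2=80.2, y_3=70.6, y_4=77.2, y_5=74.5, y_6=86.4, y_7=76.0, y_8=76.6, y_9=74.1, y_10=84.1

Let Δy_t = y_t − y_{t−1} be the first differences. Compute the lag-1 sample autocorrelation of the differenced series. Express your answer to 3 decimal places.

-0.489

First differences Δy: -2.3, -9.6, 6.6, -2.7, 11.9, -10.4, 0.6, -2.5, 10.0
Mean of differences = 0.1778
Numerator Σ(Δy_t−Δȳ)(Δy_{t+1}−Δȳ) = -246.6772
Denominator Σ(Δy_t−Δȳ)² = 504.3956
r_1(Δy) = -246.6772 / 504.3956 = -0.489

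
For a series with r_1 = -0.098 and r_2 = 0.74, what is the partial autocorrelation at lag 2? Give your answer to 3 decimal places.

φ_{22} = (r_2 − r_1²) / (1 − r_1²)
r_1² = (-0.098)² = 0.009604
Numerator = 0.74 − 0.0096 = 0.7304; denominator = 1 − 0.0096 = 0.9904
φ_{22} = 0.7304 / 0.9904 = 0.737

0.737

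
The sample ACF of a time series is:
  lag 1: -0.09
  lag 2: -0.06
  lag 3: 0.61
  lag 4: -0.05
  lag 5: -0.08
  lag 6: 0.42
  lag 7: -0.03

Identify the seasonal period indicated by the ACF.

3

The largest autocorrelation is r_3 = 0.61, with a weaker echo at lag 6 (0.42); the remaining lags stay at or below -0.03.
The dominant spike at lag 3 indicates a seasonal period of 3.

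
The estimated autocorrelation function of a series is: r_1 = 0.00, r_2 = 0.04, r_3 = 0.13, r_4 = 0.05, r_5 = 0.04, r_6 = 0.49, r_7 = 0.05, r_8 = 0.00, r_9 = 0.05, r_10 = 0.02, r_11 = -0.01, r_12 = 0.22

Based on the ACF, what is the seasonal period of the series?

6

The largest autocorrelation is r_6 = 0.49, with a weaker echo at lag 12 (0.22); the remaining lags stay at or below 0.13.
The dominant spike at lag 6 indicates a seasonal period of 6.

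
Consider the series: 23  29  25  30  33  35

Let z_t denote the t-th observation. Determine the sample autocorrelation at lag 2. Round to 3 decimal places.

Mean z̄ = (23 + 29 + 25 + 30 + 33 + 35)/6 = 29.1667
Deviations from mean: -6.1667, -0.1667, -4.1667, 0.8333, 3.8333, 5.8333
Σ(z_t−z̄)(z_{t+2}−z̄) = (25.6944) + (-0.1389) + (-15.9722) + (4.8611) = 14.4444
Denominator Σ(z_t−z̄)² = 104.8333
r_2 = 14.4444 / 104.8333 = 0.138

0.138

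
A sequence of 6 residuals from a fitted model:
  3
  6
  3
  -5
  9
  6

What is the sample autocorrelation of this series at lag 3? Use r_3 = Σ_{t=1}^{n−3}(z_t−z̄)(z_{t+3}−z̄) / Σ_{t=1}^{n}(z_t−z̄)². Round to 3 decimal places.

0.145

Mean z̄ = (3 + 6 + 3 − 5 + 9 + 6)/6 = 3.6667
Numerator Σ_{t=1}^{3}(z_t−z̄)(z_{t+3}−z̄) = 16.6667
Denominator Σ(z_t−z̄)² = 115.3333
r_3 = 16.6667 / 115.3333 = 0.145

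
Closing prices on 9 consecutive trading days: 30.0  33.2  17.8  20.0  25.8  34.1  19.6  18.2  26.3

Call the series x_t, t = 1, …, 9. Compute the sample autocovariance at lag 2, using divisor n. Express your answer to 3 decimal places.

Mean x̄ = (30.0 + 33.2 + 17.8 + 20.0 + 25.8 + 34.1 + 19.6 + 18.2 + 26.3)/9 = 25.0000
Σ_{t=1}^{7}(x_t−x̄)(x_{t+2}−x̄) = -201.4800
γ_2 = -201.4800 / 9 = -22.387

-22.387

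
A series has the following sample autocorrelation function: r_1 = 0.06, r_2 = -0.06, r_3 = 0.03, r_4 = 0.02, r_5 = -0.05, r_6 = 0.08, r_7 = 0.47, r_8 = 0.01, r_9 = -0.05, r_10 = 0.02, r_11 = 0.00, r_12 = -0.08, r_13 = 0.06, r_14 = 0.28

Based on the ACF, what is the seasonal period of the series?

The largest autocorrelation is r_7 = 0.47, with a weaker echo at lag 14 (0.28); the remaining lags stay at or below 0.08.
The dominant spike at lag 7 indicates a seasonal period of 7.

7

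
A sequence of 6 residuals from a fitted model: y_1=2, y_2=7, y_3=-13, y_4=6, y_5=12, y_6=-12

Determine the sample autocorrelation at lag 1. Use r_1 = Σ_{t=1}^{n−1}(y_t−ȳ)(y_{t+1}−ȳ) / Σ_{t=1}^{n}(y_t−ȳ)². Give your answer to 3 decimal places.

Mean ȳ = (2 + 7 − 13 + 6 + 12 − 12)/6 = 0.3333
Deviations from mean: 1.6667, 6.6667, -13.3333, 5.6667, 11.6667, -12.3333
Σ(y_t−ȳ)(y_{t+1}−ȳ) = (11.1111) + (-88.8889) + (-75.5556) + (66.1111) + (-143.8889) = -231.1111
Denominator Σ(y_t−ȳ)² = 545.3333
r_1 = -231.1111 / 545.3333 = -0.424

-0.424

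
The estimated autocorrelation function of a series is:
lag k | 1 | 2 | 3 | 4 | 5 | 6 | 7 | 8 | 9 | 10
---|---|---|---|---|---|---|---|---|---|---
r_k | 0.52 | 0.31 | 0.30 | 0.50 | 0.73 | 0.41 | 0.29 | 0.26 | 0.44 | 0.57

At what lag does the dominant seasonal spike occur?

5

The largest autocorrelation is r_5 = 0.73, with a weaker echo at lag 10 (0.57); the remaining lags stay at or below 0.52. The elevated value at lag 1 (0.52), dropping to 0.31 at lag 2, reflects decaying short-term dependence rather than seasonality.
The dominant spike at lag 5 indicates a seasonal period of 5.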